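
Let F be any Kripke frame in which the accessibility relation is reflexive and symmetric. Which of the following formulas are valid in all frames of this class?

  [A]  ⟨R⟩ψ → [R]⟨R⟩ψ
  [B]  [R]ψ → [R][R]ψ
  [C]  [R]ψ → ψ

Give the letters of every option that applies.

Reflexive relations are serial.
(A) ⟨R⟩ψ → [R]⟨R⟩ψ (axiom 5) characterises the euclidean frames. Such an R need not be euclidean — not valid.
(B) [R]ψ → [R][R]ψ is axiom 4, which corresponds to transitivity. Such an R need not be transitive — not valid.
(C) axiom T: valid iff R is reflexive. Every such R is reflexive — valid.

C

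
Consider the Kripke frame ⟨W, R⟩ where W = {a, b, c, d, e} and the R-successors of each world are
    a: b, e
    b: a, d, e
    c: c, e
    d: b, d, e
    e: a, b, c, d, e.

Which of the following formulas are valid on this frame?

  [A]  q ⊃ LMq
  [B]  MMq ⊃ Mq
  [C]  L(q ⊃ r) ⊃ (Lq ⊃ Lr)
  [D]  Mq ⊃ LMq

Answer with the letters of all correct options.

A, C

R is symmetric: every R-edge is matched by its reverse.
R is not transitive: a R b and b R a but not a R a.
R is not euclidean: b R a and b R d but not a R d.
(A) q ⊃ LMq (axiom B) characterises the symmetric frames. R is symmetric — valid.
(B) MMq ⊃ Mq (the dual of axiom 4) characterises the transitive frames. R is not transitive — not valid.
(C) L(q ⊃ r) ⊃ (Lq ⊃ Lr) is axiom K, valid on every Kripke frame — valid.
(D) Mq ⊃ LMq is axiom 5, which corresponds to the euclidean property. R is not euclidean — not valid.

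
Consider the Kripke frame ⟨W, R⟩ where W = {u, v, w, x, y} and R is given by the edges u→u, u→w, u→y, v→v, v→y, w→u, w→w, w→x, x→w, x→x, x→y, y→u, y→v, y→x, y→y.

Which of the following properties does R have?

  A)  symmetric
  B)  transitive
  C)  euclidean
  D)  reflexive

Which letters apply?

(A) symmetric: every R-edge is matched by its reverse.
(B) not transitive: u R w and w R x but not u R x.
(C) not euclidean: u R w and u R y but not w R y.
(D) reflexive: each world relates to itself.

A, D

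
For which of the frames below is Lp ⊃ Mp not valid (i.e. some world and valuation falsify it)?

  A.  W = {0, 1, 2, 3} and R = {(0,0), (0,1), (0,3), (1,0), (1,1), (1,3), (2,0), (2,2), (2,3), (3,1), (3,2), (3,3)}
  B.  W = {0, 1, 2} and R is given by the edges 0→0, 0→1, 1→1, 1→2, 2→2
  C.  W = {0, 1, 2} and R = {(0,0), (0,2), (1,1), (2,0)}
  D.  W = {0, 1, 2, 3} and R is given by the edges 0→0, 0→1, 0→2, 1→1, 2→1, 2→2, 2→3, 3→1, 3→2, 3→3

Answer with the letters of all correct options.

none

The schema Lp ⊃ Mp is axiom D; it is valid on a frame iff R is serial.
(A) R is serial (every world has an R-successor), so the schema is valid here.
(B) R is serial (every world has an R-successor), so the schema is valid here.
(C) R is serial (every world has an R-successor), so the schema is valid here.
(D) R is serial (every world has an R-successor), so the schema is valid here.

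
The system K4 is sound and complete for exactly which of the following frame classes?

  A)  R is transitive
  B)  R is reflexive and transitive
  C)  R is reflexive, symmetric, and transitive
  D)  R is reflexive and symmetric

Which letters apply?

A

(A) K4 is sound and complete for exactly this class.
(B) this class determines S4, not K4.
(C) this class determines S5, not K4.
(D) this class determines B (= KTB), not K4.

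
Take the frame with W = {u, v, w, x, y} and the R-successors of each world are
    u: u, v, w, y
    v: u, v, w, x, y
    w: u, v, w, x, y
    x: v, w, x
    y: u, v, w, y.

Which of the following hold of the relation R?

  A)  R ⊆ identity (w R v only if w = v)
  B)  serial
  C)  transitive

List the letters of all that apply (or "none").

(A) not ⊆ identity: u R v with u ≠ v.
(B) serial: every world has an R-successor.
(C) not transitive: u R v and v R x but not u R x.

B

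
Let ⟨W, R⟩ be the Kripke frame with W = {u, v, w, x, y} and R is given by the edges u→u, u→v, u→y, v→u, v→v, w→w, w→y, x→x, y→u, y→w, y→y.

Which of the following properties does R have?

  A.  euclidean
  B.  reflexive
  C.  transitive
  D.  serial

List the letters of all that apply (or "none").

(A) not euclidean: u R v and u R y but not v R y.
(B) reflexive: each world relates to itself.
(C) not transitive: u R y and y R w but not u R w.
(D) serial: every world has an R-successor.

B, D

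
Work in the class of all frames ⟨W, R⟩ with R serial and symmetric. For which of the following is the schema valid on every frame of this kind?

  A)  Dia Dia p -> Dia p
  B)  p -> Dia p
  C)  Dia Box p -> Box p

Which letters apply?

none

(A) Dia Dia p -> Dia p is the dual of axiom 4, which corresponds to transitivity. Such an R need not be transitive — not valid.
(B) the dual of axiom T: valid iff R is reflexive. Such an R need not be reflexive — not valid.
(C) Dia Box p -> Box p (the dual of axiom 5) characterises the euclidean frames. Such an R need not be euclidean — not valid.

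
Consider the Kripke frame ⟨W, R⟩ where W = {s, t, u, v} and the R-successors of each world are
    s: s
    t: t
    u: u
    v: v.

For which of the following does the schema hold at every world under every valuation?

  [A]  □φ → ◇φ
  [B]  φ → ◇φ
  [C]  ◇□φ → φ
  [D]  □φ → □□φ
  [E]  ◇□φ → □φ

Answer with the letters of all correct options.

A, B, C, D, E

R is reflexive: each world relates to itself.
R is symmetric: every R-edge is matched by its reverse.
R is transitive: R is closed under composition.
R is euclidean: any two R-successors of the same world are R-related.
R is serial: every world has an R-successor.
(A) □φ → ◇φ (axiom D) characterises the serial frames. R is serial — valid.
(B) φ → ◇φ (the dual of axiom T) characterises the reflexive frames. R is reflexive — valid.
(C) ◇□φ → φ is the dual of axiom B, which corresponds to symmetry. R is symmetric — valid.
(D) axiom 4: valid iff R is transitive. R is transitive — valid.
(E) ◇□φ → □φ (the dual of axiom 5) characterises the euclidean frames. R is euclidean — valid.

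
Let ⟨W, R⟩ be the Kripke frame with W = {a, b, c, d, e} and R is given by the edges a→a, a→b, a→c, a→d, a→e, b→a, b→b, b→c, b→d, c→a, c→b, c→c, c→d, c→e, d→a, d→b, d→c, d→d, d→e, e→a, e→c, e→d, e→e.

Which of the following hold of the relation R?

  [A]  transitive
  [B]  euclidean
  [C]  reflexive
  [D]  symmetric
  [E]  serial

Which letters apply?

(A) not transitive: b R a and a R e but not b R e.
(B) not euclidean: a R b and a R e but not b R e.
(C) reflexive: each world relates to itself.
(D) symmetric: every R-edge is matched by its reverse.
(E) serial: every world has an R-successor.

C, D, E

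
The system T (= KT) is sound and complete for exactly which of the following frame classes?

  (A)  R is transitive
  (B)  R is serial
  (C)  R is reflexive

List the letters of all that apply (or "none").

C

(A) this class determines K4, not T (= KT).
(B) this class determines D, not T (= KT).
(C) T (= KT) is sound and complete for exactly this class.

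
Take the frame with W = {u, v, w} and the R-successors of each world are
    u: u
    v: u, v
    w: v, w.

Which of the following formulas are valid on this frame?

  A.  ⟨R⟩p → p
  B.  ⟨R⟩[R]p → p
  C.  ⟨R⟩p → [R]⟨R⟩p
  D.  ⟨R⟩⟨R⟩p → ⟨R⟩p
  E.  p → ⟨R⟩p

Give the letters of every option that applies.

E

R is reflexive: each world relates to itself.
R is not symmetric: v R u but not u R v.
R is not transitive: w R v and v R u but not w R u.
R is not euclidean: v R u and v R v but not u R v.
R is not a subset of the identity: v R u with v ≠ u.
(A) ⟨R⟩p → p is valid only on frames where every R-edge is a self-loop. Here R ⊄ identity — not valid.
(B) ⟨R⟩[R]p → p (the dual of axiom B) characterises the symmetric frames. R is not symmetric — not valid.
(C) ⟨R⟩p → [R]⟨R⟩p is axiom 5, which corresponds to the euclidean property. R is not euclidean — not valid.
(D) ⟨R⟩⟨R⟩p → ⟨R⟩p (the dual of axiom 4) characterises the transitive frames. R is not transitive — not valid.
(E) p → ⟨R⟩p is the dual of axiom T; it is valid on a frame exactly when R is reflexive. R is reflexive, so valid.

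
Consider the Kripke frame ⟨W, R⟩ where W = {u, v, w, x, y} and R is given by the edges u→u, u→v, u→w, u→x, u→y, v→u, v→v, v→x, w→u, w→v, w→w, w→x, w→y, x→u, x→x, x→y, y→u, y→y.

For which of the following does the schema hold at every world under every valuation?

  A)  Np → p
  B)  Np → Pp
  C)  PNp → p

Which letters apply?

R is reflexive: each world relates to itself.
R is not symmetric: v R x but not x R v.
R is serial: every world has an R-successor.
(A) Np → p (axiom T) characterises the reflexive frames. R is reflexive — valid.
(B) axiom D: valid iff R is serial. R is serial — valid.
(C) PNp → p (the dual of axiom B) characterises the symmetric frames. R is not symmetric — not valid.

A, B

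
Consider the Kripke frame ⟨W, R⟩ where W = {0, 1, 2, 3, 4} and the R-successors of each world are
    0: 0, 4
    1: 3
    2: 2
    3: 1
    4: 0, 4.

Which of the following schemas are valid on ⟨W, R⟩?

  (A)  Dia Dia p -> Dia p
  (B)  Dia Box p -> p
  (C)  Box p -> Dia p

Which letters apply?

B, C

R is symmetric: every R-edge is matched by its reverse.
R is not transitive: 1 R 3 and 3 R 1 but not 1 R 1.
R is serial: every world has an R-successor.
(A) Dia Dia p -> Dia p (the dual of axiom 4) characterises the transitive frames. R is not transitive — not valid.
(B) Dia Box p -> p (the dual of axiom B) characterises the symmetric frames. R is symmetric — valid.
(C) Box p -> Dia p (axiom D) characterises the serial frames. R is serial — valid.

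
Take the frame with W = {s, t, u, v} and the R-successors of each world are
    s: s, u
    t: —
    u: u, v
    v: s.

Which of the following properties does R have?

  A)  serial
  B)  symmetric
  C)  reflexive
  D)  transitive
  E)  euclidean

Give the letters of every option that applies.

none

(A) not serial: t has no R-successor.
(B) not symmetric: s R u but not u R s.
(C) not reflexive: not t R t.
(D) not transitive: s R u and u R v but not s R v.
(E) not euclidean: s R u and s R s but not u R s.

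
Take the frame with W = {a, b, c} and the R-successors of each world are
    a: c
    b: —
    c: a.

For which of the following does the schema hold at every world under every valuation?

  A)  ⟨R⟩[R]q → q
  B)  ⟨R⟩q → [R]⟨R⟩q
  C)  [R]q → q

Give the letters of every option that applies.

A

R is not reflexive: not a R a.
R is symmetric: every R-edge is matched by its reverse.
R is not euclidean: a R c and a R c but not c R c.
(A) ⟨R⟩[R]q → q (the dual of axiom B) characterises the symmetric frames. R is symmetric — valid.
(B) axiom 5: valid iff R is euclidean. R is not euclidean — not valid.
(C) axiom T: valid iff R is reflexive. R is not reflexive — not valid.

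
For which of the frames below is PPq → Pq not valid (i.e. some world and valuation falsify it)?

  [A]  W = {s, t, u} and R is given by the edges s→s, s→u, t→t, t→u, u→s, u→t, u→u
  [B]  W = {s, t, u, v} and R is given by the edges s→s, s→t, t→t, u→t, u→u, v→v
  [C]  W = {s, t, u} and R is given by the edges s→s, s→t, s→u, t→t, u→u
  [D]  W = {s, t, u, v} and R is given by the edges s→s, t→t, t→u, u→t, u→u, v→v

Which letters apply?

A

The schema PPq → Pq is the dual of axiom 4; it is valid on a frame iff R is transitive.
(A) R is not transitive (s R u and u R t but not s R t), so the schema fails here.
(B) R is transitive (R is closed under composition), so the schema is valid here.
(C) R is transitive (R is closed under composition), so the schema is valid here.
(D) R is transitive (R is closed under composition), so the schema is valid here.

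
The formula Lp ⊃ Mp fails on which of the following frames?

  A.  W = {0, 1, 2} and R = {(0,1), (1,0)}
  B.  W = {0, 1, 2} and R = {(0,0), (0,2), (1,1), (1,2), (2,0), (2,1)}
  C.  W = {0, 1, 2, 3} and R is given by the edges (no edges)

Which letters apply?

The schema Lp ⊃ Mp is axiom D; it is valid on a frame iff R is serial.
(A) R is not serial (2 has no R-successor), so the schema fails here.
(B) R is serial (every world has an R-successor), so the schema is valid here.
(C) R is not serial (0 has no R-successor), so the schema fails here.

A, C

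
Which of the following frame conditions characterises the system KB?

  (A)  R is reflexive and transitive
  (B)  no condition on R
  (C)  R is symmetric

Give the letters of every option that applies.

C

(A) this class determines S4, not KB.
(B) this class determines K, not KB.
(C) KB is sound and complete for exactly this class.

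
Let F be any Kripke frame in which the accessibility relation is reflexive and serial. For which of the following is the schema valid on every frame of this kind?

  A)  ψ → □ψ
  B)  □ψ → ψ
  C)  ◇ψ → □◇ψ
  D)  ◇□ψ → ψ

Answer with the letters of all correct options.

(A) ψ → □ψ is equivalent to ◇p→p; it holds exactly when R ⊆ identity. Such an R need not be a subset of the identity — not valid.
(B) □ψ → ψ is axiom T, which corresponds to reflexivity. Every such R is reflexive — valid.
(C) axiom 5: valid iff R is euclidean. Such an R need not be euclidean — not valid.
(D) ◇□ψ → ψ (the dual of axiom B) characterises the symmetric frames. Such an R need not be symmetric — not valid.

B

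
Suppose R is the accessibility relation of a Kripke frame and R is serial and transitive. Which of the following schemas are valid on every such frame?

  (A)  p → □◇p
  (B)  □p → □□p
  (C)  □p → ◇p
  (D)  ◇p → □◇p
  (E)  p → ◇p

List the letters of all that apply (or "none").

(A) p → □◇p is axiom B; it is valid on a frame exactly when R is symmetric. Such an R need not be symmetric, so not valid.
(B) □p → □□p is axiom 4; it is valid on a frame exactly when R is transitive. Every such R is transitive, so valid.
(C) axiom D: valid iff R is serial. Every such R is serial — valid.
(D) ◇p → □◇p is axiom 5, which corresponds to the euclidean property. Such an R need not be euclidean — not valid.
(E) the dual of axiom T: valid iff R is reflexive. Such an R need not be reflexive — not valid.

B, C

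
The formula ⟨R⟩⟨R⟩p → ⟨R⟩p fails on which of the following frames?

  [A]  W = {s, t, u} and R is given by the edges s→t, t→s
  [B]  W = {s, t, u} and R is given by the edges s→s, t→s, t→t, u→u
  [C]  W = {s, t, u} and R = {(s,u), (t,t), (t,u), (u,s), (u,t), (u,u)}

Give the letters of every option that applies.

The schema ⟨R⟩⟨R⟩p → ⟨R⟩p is the dual of axiom 4; it is valid on a frame iff R is transitive.
(A) R is not transitive (s R t and t R s but not s R s), so the schema fails here.
(B) R is transitive (R is closed under composition), so the schema is valid here.
(C) R is not transitive (s R u and u R s but not s R s), so the schema fails here.

A, C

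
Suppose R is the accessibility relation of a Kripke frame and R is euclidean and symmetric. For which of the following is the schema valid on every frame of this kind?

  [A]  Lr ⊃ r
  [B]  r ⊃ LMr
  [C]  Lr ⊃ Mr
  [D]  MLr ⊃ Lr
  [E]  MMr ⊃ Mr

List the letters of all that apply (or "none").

A symmetric euclidean relation is transitive (uRv and vRw give vRu by symmetry, then uRw by the euclidean condition, applied at v).
(A) Lr ⊃ r is axiom T, which corresponds to reflexivity. Such an R need not be reflexive — not valid.
(B) r ⊃ LMr is axiom B; it is valid on a frame exactly when R is symmetric. Every such R is symmetric, so valid.
(C) Lr ⊃ Mr (axiom D) characterises the serial frames. Such an R need not be serial — not valid.
(D) MLr ⊃ Lr (the dual of axiom 5) characterises the euclidean frames. Every such R is euclidean — valid.
(E) MMr ⊃ Mr is the dual of axiom 4; it is valid on a frame exactly when R is transitive. Every such R is transitive, so valid.

B, D, E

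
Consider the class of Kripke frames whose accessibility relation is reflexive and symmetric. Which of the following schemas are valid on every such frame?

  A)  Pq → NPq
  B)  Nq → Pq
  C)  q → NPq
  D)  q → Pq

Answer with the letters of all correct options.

Reflexive relations are serial.
(A) Pq → NPq is axiom 5, which corresponds to the euclidean property. Such an R need not be euclidean — not valid.
(B) Nq → Pq (axiom D) characterises the serial frames. Every such R is serial — valid.
(C) axiom B: valid iff R is symmetric. Every such R is symmetric — valid.
(D) q → Pq is the dual of axiom T, which corresponds to reflexivity. Every such R is reflexive — valid.

B, C, D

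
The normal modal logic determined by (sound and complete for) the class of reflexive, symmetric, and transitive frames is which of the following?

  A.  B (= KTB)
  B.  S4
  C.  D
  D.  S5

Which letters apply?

(A) B (= KTB) is determined by the class of reflexive and symmetric frames.
(B) S4 is determined by the class of reflexive and transitive frames.
(C) D is determined by the class of serial frames.
(D) S5 is determined by exactly this class.

D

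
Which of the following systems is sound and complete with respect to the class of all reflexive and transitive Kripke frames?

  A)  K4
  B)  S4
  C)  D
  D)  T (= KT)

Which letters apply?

B

(A) K4 is determined by the class of transitive frames.
(B) S4 is determined by exactly this class.
(C) D is determined by the class of serial frames.
(D) T (= KT) is determined by the class of reflexive frames.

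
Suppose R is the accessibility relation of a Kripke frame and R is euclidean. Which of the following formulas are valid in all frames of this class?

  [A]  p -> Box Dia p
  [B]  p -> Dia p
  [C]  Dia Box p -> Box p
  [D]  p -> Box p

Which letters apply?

(A) axiom B: valid iff R is symmetric. Such an R need not be symmetric — not valid.
(B) p -> Dia p (the dual of axiom T) characterises the reflexive frames. Such an R need not be reflexive — not valid.
(C) the dual of axiom 5: valid iff R is euclidean. Every such R is euclidean — valid.
(D) p -> Box p (equivalent to ◇p→p) corresponds to R being a subset of the identity. Such an R need not be a subset of the identity, so not valid.

C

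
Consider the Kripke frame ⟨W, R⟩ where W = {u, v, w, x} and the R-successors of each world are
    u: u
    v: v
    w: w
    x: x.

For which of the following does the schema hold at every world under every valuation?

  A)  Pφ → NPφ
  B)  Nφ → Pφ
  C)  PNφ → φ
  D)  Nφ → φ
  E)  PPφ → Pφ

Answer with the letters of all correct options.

R is reflexive: each world relates to itself.
R is symmetric: every R-edge is matched by its reverse.
R is transitive: R is closed under composition.
R is euclidean: any two R-successors of the same world are R-related.
R is serial: every world has an R-successor.
(A) Pφ → NPφ (axiom 5) characterises the euclidean frames. R is euclidean — valid.
(B) axiom D: valid iff R is serial. R is serial — valid.
(C) PNφ → φ is the dual of axiom B; it is valid on a frame exactly when R is symmetric. R is symmetric, so valid.
(D) Nφ → φ is axiom T, which corresponds to reflexivity. R is reflexive — valid.
(E) PPφ → Pφ (the dual of axiom 4) characterises the transitive frames. R is transitive — valid.

A, B, C, D, E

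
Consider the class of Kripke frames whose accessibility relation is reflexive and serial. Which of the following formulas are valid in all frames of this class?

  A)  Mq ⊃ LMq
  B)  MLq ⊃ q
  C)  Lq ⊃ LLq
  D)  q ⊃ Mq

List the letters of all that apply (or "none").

D

(A) Mq ⊃ LMq (axiom 5) characterises the euclidean frames. Such an R need not be euclidean — not valid.
(B) the dual of axiom B: valid iff R is symmetric. Such an R need not be symmetric — not valid.
(C) Lq ⊃ LLq (axiom 4) characterises the transitive frames. Such an R need not be transitive — not valid.
(D) q ⊃ Mq is the dual of axiom T; it is valid on a frame exactly when R is reflexive. Every such R is reflexive, so valid.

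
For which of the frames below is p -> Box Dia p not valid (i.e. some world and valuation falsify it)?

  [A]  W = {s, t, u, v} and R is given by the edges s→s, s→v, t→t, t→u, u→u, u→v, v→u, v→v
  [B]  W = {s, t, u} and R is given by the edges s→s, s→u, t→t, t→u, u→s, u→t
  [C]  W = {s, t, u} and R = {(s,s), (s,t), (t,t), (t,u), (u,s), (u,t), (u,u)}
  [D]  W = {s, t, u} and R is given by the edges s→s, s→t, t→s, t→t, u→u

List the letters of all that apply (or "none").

A, C

The schema p -> Box Dia p is axiom B; it is valid on a frame iff R is symmetric.
(A) R is not symmetric (s R v but not v R s), so the schema fails here.
(B) R is symmetric (every R-edge is matched by its reverse), so the schema is valid here.
(C) R is not symmetric (s R t but not t R s), so the schema fails here.
(D) R is symmetric (every R-edge is matched by its reverse), so the schema is valid here.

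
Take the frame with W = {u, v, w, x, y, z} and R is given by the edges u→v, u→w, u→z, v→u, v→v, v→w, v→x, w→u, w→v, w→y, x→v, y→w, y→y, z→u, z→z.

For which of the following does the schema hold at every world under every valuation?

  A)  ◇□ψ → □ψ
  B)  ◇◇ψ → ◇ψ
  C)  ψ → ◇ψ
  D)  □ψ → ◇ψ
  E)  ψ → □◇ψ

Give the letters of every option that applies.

R is not reflexive: not u R u.
R is symmetric: every R-edge is matched by its reverse.
R is not transitive: u R v and v R u but not u R u.
R is not euclidean: u R v and u R z but not v R z.
R is serial: every world has an R-successor.
(A) ◇□ψ → □ψ is the dual of axiom 5, which corresponds to the euclidean property. R is not euclidean — not valid.
(B) ◇◇ψ → ◇ψ (the dual of axiom 4) characterises the transitive frames. R is not transitive — not valid.
(C) ψ → ◇ψ (the dual of axiom T) characterises the reflexive frames. R is not reflexive — not valid.
(D) □ψ → ◇ψ (axiom D) characterises the serial frames. R is serial — valid.
(E) ψ → □◇ψ is axiom B, which corresponds to symmetry. R is symmetric — valid.

D, E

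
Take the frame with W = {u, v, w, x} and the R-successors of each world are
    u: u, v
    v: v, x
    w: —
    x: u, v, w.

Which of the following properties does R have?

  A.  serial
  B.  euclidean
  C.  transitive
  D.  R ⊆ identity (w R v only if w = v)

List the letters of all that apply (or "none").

(A) not serial: w has no R-successor.
(B) not euclidean: u R v and u R u but not v R u.
(C) not transitive: u R v and v R x but not u R x.
(D) not ⊆ identity: u R v with u ≠ v.

none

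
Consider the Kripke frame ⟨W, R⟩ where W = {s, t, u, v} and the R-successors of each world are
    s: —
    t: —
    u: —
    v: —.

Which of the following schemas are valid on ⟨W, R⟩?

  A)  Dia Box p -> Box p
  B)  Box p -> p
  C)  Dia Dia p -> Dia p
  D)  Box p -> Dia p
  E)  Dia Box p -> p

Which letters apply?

A, C, E

R is not reflexive: not s R s.
R is symmetric: every R-edge is matched by its reverse.
R is transitive: R is closed under composition.
R is euclidean: any two R-successors of the same world are R-related.
R is not serial: s has no R-successor.
(A) the dual of axiom 5: valid iff R is euclidean. R is euclidean — valid.
(B) Box p -> p (axiom T) characterises the reflexive frames. R is not reflexive — not valid.
(C) Dia Dia p -> Dia p (the dual of axiom 4) characterises the transitive frames. R is transitive — valid.
(D) Box p -> Dia p (axiom D) characterises the serial frames. R is not serial — not valid.
(E) Dia Box p -> p is the dual of axiom B; it is valid on a frame exactly when R is symmetric. R is symmetric, so valid.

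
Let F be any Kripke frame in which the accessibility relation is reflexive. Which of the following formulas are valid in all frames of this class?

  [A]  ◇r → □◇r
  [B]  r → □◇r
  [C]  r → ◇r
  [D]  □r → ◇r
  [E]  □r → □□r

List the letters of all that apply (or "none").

A reflexive relation is serial.
(A) ◇r → □◇r is axiom 5, which corresponds to the euclidean property. Such an R need not be euclidean — not valid.
(B) r → □◇r is axiom B, which corresponds to symmetry. Such an R need not be symmetric — not valid.
(C) r → ◇r is the dual of axiom T, which corresponds to reflexivity. Every such R is reflexive — valid.
(D) □r → ◇r is axiom D; it is valid on a frame exactly when R is serial. Every such R is serial, so valid.
(E) □r → □□r is axiom 4; it is valid on a frame exactly when R is transitive. Such an R need not be transitive, so not valid.

C, D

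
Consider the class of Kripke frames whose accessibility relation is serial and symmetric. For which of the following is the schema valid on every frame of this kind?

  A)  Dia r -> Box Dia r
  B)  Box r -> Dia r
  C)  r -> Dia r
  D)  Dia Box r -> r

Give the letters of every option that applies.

B, D

(A) Dia r -> Box Dia r is axiom 5; it is valid on a frame exactly when R is euclidean. Such an R need not be euclidean, so not valid.
(B) Box r -> Dia r is axiom D; it is valid on a frame exactly when R is serial. Every such R is serial, so valid.
(C) r -> Dia r (the dual of axiom T) characterises the reflexive frames. Such an R need not be reflexive — not valid.
(D) the dual of axiom B: valid iff R is symmetric. Every such R is symmetric — valid.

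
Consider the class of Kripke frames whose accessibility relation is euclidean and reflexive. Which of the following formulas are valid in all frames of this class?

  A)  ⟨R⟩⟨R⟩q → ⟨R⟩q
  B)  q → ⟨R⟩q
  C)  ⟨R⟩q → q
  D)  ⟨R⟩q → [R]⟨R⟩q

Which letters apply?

A reflexive euclidean relation is also symmetric (from wRw and wRv the euclidean condition gives vRw) and hence transitive; it is an equivalence relation.
(A) ⟨R⟩⟨R⟩q → ⟨R⟩q (the dual of axiom 4) characterises the transitive frames. Every such R is transitive — valid.
(B) q → ⟨R⟩q (the dual of axiom T) characterises the reflexive frames. Every such R is reflexive — valid.
(C) ⟨R⟩q → q (the converse of T) corresponds to R being a subset of the identity. Such an R need not be a subset of the identity, so not valid.
(D) ⟨R⟩q → [R]⟨R⟩q (axiom 5) characterises the euclidean frames. Every such R is euclidean — valid.

A, B, D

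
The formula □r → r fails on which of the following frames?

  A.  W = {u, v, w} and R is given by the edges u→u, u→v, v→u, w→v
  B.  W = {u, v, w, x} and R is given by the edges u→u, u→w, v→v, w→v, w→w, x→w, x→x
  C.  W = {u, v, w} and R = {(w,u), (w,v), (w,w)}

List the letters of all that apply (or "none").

The schema □r → r is axiom T; it is valid on a frame iff R is reflexive.
(A) R is not reflexive (not v R v), so the schema fails here.
(B) R is reflexive (each world relates to itself), so the schema is valid here.
(C) R is not reflexive (not u R u), so the schema fails here.

A, C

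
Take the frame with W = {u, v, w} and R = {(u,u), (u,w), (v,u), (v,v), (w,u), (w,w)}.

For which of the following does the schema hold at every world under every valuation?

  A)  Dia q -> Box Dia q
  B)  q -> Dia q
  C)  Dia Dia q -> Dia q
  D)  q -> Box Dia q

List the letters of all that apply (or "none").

R is reflexive: each world relates to itself.
R is not symmetric: v R u but not u R v.
R is not transitive: v R u and u R w but not v R w.
R is not euclidean: v R u and v R v but not u R v.
(A) axiom 5: valid iff R is euclidean. R is not euclidean — not valid.
(B) the dual of axiom T: valid iff R is reflexive. R is reflexive — valid.
(C) Dia Dia q -> Dia q (the dual of axiom 4) characterises the transitive frames. R is not transitive — not valid.
(D) q -> Box Dia q (axiom B) characterises the symmetric frames. R is not symmetric — not valid.

B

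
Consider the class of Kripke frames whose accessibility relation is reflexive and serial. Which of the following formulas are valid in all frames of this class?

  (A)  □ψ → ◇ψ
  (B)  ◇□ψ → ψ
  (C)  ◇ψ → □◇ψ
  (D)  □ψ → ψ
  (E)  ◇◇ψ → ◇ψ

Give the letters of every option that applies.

(A) □ψ → ◇ψ (axiom D) characterises the serial frames. Every such R is serial — valid.
(B) ◇□ψ → ψ is the dual of axiom B; it is valid on a frame exactly when R is symmetric. Such an R need not be symmetric, so not valid.
(C) ◇ψ → □◇ψ is axiom 5, which corresponds to the euclidean property. Such an R need not be euclidean — not valid.
(D) □ψ → ψ is axiom T, which corresponds to reflexivity. Every such R is reflexive — valid.
(E) the dual of axiom 4: valid iff R is transitive. Such an R need not be transitive — not valid.

A, D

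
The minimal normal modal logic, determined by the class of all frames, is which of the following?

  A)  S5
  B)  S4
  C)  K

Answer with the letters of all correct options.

(A) S5 is determined by the class of reflexive, symmetric, and transitive frames.
(B) S4 is determined by the class of reflexive and transitive frames.
(C) K is determined by exactly this class.

C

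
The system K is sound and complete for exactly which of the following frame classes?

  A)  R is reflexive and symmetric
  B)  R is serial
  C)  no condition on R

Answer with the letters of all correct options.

(A) this class determines B (= KTB), not K.
(B) this class determines D, not K.
(C) K is sound and complete for exactly this class.

C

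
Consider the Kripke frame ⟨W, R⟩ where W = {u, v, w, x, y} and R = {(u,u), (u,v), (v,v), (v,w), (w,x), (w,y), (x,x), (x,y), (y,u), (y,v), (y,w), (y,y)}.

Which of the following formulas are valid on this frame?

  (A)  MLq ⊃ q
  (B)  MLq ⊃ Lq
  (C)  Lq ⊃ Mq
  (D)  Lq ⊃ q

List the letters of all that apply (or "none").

C

R is not reflexive: not w R w.
R is not symmetric: u R v but not v R u.
R is not euclidean: u R v and u R u but not v R u.
R is serial: every world has an R-successor.
(A) MLq ⊃ q is the dual of axiom B; it is valid on a frame exactly when R is symmetric. R is not symmetric, so not valid.
(B) MLq ⊃ Lq is the dual of axiom 5; it is valid on a frame exactly when R is euclidean. R is not euclidean, so not valid.
(C) axiom D: valid iff R is serial. R is serial — valid.
(D) Lq ⊃ q is axiom T, which corresponds to reflexivity. R is not reflexive — not valid.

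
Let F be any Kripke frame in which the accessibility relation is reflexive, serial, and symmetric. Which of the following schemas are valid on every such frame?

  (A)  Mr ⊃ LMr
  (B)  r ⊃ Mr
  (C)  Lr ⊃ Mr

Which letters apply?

(A) Mr ⊃ LMr is axiom 5; it is valid on a frame exactly when R is euclidean. Such an R need not be euclidean, so not valid.
(B) r ⊃ Mr is the dual of axiom T, which corresponds to reflexivity. Every such R is reflexive — valid.
(C) Lr ⊃ Mr is axiom D; it is valid on a frame exactly when R is serial. Every such R is serial, so valid.

B, C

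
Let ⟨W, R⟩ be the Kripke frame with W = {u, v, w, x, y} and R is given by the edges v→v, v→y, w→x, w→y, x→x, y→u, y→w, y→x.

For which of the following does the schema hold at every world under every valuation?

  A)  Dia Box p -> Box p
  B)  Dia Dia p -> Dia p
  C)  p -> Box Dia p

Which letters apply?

R is not symmetric: v R y but not y R v.
R is not transitive: v R y and y R u but not v R u.
R is not euclidean: v R y and v R v but not y R v.
(A) Dia Box p -> Box p is the dual of axiom 5; it is valid on a frame exactly when R is euclidean. R is not euclidean, so not valid.
(B) Dia Dia p -> Dia p is the dual of axiom 4; it is valid on a frame exactly when R is transitive. R is not transitive, so not valid.
(C) p -> Box Dia p is axiom B; it is valid on a frame exactly when R is symmetric. R is not symmetric, so not valid.

none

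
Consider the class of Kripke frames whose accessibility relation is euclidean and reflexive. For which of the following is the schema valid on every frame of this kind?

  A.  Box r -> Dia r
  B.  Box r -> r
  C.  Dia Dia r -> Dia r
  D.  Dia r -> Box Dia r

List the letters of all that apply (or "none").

A reflexive euclidean relation is also symmetric (from wRw and wRv the euclidean condition gives vRw) and hence transitive; it is an equivalence relation.
(A) Box r -> Dia r is axiom D, which corresponds to seriality. Every such R is serial — valid.
(B) Box r -> r (axiom T) characterises the reflexive frames. Every such R is reflexive — valid.
(C) Dia Dia r -> Dia r is the dual of axiom 4; it is valid on a frame exactly when R is transitive. Every such R is transitive, so valid.
(D) Dia r -> Box Dia r is axiom 5, which corresponds to the euclidean property. Every such R is euclidean — valid.

A, B, C, D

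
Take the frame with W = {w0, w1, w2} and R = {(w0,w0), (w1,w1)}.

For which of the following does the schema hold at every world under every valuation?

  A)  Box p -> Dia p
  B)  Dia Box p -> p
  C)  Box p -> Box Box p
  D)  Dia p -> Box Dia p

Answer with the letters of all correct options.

B, C, D

R is symmetric: every R-edge is matched by its reverse.
R is transitive: R is closed under composition.
R is euclidean: any two R-successors of the same world are R-related.
R is not serial: w2 has no R-successor.
(A) Box p -> Dia p is axiom D, which corresponds to seriality. R is not serial — not valid.
(B) the dual of axiom B: valid iff R is symmetric. R is symmetric — valid.
(C) axiom 4: valid iff R is transitive. R is transitive — valid.
(D) Dia p -> Box Dia p is axiom 5, which corresponds to the euclidean property. R is euclidean — valid.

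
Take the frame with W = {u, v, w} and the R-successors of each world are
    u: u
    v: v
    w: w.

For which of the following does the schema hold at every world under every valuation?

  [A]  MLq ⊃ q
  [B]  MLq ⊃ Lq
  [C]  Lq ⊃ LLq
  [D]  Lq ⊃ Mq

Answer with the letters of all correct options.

A, B, C, D

R is symmetric: every R-edge is matched by its reverse.
R is transitive: R is closed under composition.
R is euclidean: any two R-successors of the same world are R-related.
R is serial: every world has an R-successor.
(A) MLq ⊃ q is the dual of axiom B, which corresponds to symmetry. R is symmetric — valid.
(B) MLq ⊃ Lq is the dual of axiom 5; it is valid on a frame exactly when R is euclidean. R is euclidean, so valid.
(C) Lq ⊃ LLq is axiom 4; it is valid on a frame exactly when R is transitive. R is transitive, so valid.
(D) Lq ⊃ Mq is axiom D, which corresponds to seriality. R is serial — valid.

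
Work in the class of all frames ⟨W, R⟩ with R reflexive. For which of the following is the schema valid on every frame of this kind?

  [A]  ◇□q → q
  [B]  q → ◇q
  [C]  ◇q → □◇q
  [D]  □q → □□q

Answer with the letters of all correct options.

A reflexive relation is serial.
(A) the dual of axiom B: valid iff R is symmetric. Such an R need not be symmetric — not valid.
(B) the dual of axiom T: valid iff R is reflexive. Every such R is reflexive — valid.
(C) ◇q → □◇q is axiom 5; it is valid on a frame exactly when R is euclidean. Such an R need not be euclidean, so not valid.
(D) axiom 4: valid iff R is transitive. Such an R need not be transitive — not valid.

B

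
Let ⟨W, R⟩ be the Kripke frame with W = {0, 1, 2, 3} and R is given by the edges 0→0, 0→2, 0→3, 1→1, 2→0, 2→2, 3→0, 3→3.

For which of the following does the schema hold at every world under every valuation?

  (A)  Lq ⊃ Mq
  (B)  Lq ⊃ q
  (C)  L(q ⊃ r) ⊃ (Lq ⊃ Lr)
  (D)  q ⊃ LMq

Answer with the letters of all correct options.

A, B, C, D

R is reflexive: each world relates to itself.
R is symmetric: every R-edge is matched by its reverse.
R is serial: every world has an R-successor.
(A) axiom D: valid iff R is serial. R is serial — valid.
(B) Lq ⊃ q (axiom T) characterises the reflexive frames. R is reflexive — valid.
(C) L(q ⊃ r) ⊃ (Lq ⊃ Lr) is the K axiom; it holds on all frames — valid.
(D) q ⊃ LMq (axiom B) characterises the symmetric frames. R is symmetric — valid.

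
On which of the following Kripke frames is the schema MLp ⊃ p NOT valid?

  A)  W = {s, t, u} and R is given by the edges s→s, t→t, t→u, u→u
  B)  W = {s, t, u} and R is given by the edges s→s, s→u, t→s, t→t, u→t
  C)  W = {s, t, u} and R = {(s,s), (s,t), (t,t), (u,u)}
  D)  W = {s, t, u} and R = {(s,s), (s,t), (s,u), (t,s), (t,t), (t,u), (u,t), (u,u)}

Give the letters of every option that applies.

A, B, C, D

The schema MLp ⊃ p is the dual of axiom B; it is valid on a frame iff R is symmetric.
(A) R is not symmetric (t R u but not u R t), so the schema fails here.
(B) R is not symmetric (s R u but not u R s), so the schema fails here.
(C) R is not symmetric (s R t but not t R s), so the schema fails here.
(D) R is not symmetric (s R u but not u R s), so the schema fails here.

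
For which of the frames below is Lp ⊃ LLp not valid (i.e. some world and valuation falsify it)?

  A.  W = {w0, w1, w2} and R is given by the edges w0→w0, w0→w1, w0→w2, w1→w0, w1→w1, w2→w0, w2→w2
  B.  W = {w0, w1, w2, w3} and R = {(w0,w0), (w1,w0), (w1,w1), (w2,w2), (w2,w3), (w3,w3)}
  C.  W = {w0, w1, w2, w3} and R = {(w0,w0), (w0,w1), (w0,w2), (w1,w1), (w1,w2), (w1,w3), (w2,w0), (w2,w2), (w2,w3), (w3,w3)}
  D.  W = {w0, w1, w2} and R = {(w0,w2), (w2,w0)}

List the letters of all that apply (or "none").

A, C, D

The schema Lp ⊃ LLp is axiom 4; it is valid on a frame iff R is transitive.
(A) R is not transitive (w1 R w0 and w0 R w2 but not w1 R w2), so the schema fails here.
(B) R is transitive (R is closed under composition), so the schema is valid here.
(C) R is not transitive (w0 R w1 and w1 R w3 but not w0 R w3), so the schema fails here.
(D) R is not transitive (w0 R w2 and w2 R w0 but not w0 R w0), so the schema fails here.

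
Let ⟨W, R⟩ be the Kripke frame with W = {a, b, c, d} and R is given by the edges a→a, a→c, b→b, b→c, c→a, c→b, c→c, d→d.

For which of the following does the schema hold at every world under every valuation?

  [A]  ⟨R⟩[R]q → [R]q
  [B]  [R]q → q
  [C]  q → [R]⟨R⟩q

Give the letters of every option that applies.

R is reflexive: each world relates to itself.
R is symmetric: every R-edge is matched by its reverse.
R is not euclidean: c R a and c R b but not a R b.
(A) ⟨R⟩[R]q → [R]q is the dual of axiom 5, which corresponds to the euclidean property. R is not euclidean — not valid.
(B) [R]q → q is axiom T; it is valid on a frame exactly when R is reflexive. R is reflexive, so valid.
(C) q → [R]⟨R⟩q is axiom B, which corresponds to symmetry. R is symmetric — valid.

B, C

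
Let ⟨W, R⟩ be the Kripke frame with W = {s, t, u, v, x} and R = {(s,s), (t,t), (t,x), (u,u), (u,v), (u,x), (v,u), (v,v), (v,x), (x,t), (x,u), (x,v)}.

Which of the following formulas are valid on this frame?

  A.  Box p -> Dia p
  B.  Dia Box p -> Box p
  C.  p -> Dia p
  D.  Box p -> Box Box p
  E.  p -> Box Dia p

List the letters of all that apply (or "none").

A, E

R is not reflexive: not x R x.
R is symmetric: every R-edge is matched by its reverse.
R is not transitive: t R x and x R u but not t R u.
R is not euclidean: x R t and x R u but not t R u.
R is serial: every world has an R-successor.
(A) axiom D: valid iff R is serial. R is serial — valid.
(B) Dia Box p -> Box p is the dual of axiom 5, which corresponds to the euclidean property. R is not euclidean — not valid.
(C) p -> Dia p (the dual of axiom T) characterises the reflexive frames. R is not reflexive — not valid.
(D) Box p -> Box Box p is axiom 4; it is valid on a frame exactly when R is transitive. R is not transitive, so not valid.
(E) p -> Box Dia p (axiom B) characterises the symmetric frames. R is symmetric — valid.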